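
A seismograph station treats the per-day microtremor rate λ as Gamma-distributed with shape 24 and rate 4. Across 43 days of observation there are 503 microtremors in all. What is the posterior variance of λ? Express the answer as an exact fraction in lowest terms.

527/2209

Total count 503 over total exposure 43 days.
The Gamma prior is conjugate for the Poisson rate, so λ | data ~ Gamma(24+503, 4+43) = Gamma(527, 47).
Posterior variance = α'/β'² = 527/2209.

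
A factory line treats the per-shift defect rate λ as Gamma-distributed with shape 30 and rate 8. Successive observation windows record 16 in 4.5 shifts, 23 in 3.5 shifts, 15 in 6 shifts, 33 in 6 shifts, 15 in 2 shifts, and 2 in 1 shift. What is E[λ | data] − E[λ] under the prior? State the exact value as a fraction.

Total count: 16 + 23 + 15 + 33 + 15 + 2 = 104.
Total exposure: 4.5 + 3.5 + 6 + 6 + 2 + 1 = 23 shifts.
Conjugate update: add total count to the shape and total exposure to the rate, giving Gamma(134, 31).
Posterior mean = 134/31 = 134/31; prior mean = 30/8 = 15/4. Difference = 134/31 − 15/4 = 71/124.

71/124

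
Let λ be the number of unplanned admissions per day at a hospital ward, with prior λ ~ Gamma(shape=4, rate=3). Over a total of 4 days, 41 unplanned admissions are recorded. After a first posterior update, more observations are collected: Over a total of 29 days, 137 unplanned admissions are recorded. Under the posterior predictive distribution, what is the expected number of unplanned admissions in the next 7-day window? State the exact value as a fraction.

Total count 41 over total exposure 4 days.
After the first batch: Gamma(4 + 41, 3 + 4) = Gamma(45, 7).
Total count 137 over total exposure 29 days.
After the second batch: Gamma(45 + 137, 7 + 29) = Gamma(182, 36).
Predictive mean over a 7-day window = T·E[λ|data] = 7·182/36 = 637/18.

637/18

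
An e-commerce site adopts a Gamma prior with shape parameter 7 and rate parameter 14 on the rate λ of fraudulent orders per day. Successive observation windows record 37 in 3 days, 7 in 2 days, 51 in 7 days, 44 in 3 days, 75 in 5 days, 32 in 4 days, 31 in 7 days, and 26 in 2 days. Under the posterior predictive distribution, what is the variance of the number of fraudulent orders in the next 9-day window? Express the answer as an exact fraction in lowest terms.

Total count: 37 + 7 + 51 + 44 + 75 + 32 + 31 + 26 = 303.
Total exposure: 3 + 2 + 7 + 3 + 5 + 4 + 7 + 2 = 33 days.
The Gamma prior is conjugate for the Poisson rate, so λ | data ~ Gamma(7+303, 14+33) = Gamma(310, 47).
The posterior predictive for a window of length T is Negative Binomial with variance T·α'·(β'+T)/β'² = 9·310·56/2209 = 156240/2209.

156240/2209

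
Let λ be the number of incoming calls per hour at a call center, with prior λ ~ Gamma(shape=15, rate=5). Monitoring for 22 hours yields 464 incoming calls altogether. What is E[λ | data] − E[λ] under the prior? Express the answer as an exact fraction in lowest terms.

398/27

Total count 464 over total exposure 22 hours.
By Gamma–Poisson conjugacy, the posterior is Gamma(α + Σx, β + Σt) = Gamma(15 + 464, 5 + 22) = Gamma(479, 27).
Posterior mean = 479/27 = 479/27; prior mean = 15/5 = 3. Difference = 479/27 − 3 = 398/27.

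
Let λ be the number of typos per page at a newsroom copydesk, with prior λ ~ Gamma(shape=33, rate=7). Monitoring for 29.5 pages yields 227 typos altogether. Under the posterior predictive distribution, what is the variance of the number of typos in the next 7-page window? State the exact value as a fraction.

Total count 227 over total exposure 29.5 pages.
Conjugate update: add total count to the shape and total exposure to the rate, giving Gamma(260, 73/2).
The posterior predictive for a window of length T is Negative Binomial with variance T·α'·(β'+T)/β'² = 7·260·(87/2)/(5329/4) = 316680/5329.

316680/5329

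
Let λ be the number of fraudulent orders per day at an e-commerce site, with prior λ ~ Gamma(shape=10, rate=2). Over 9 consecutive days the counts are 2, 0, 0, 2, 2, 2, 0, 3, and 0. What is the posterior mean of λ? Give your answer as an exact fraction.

Total count: 2 + 0 + 0 + 2 + 2 + 2 + 0 + 3 + 0 = 11.
Total exposure: 9 days.
Conjugate update: add total count to the shape and total exposure to the rate, giving Gamma(21, 11).
Posterior mean = α'/β' = 21/11.

21/11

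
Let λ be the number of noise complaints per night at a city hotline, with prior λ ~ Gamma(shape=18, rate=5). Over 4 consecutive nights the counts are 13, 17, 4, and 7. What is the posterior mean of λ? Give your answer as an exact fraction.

59/9

Total count: 13 + 17 + 4 + 7 = 41.
Total exposure: 4 nights.
Posterior: α' = 18 + 41 = 59, β' = 5 + 4 = 9.
Posterior mean = α'/β' = 59/9.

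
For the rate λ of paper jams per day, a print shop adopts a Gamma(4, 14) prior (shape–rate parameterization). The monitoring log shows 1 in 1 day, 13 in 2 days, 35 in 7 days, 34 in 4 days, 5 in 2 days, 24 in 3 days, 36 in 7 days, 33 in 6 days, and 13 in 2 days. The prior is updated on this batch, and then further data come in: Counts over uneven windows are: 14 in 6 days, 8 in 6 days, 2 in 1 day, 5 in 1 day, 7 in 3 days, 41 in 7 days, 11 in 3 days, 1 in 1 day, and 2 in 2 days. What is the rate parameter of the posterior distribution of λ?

78

Total count: 1 + 13 + 35 + 34 + 5 + 24 + 36 + 33 + 13 = 194.
Total exposure: 1 + 2 + 7 + 4 + 2 + 3 + 7 + 6 + 2 = 34 days.
After the first batch: Gamma(4 + 194, 14 + 34) = Gamma(198, 48).
Total count: 14 + 8 + 2 + 5 + 7 + 41 + 11 + 1 + 2 = 91.
Total exposure: 6 + 6 + 1 + 1 + 3 + 7 + 3 + 1 + 2 = 30 days.
After the second batch: Gamma(198 + 91, 48 + 30) = Gamma(289, 78).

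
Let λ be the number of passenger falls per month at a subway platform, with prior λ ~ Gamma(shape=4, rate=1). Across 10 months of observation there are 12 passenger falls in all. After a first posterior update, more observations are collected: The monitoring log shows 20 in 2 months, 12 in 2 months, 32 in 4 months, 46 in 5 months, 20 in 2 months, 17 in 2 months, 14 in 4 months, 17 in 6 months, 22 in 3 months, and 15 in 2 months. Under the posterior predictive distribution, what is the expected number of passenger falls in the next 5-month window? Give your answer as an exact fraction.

Total count 12 over total exposure 10 months.
After the first batch: Gamma(4 + 12, 1 + 10) = Gamma(16, 11).
Total count: 20 + 12 + 32 + 46 + 20 + 17 + 14 + 17 + 22 + 15 = 215.
Total exposure: 2 + 2 + 4 + 5 + 2 + 2 + 4 + 6 + 3 + 2 = 32 months.
After the second batch: Gamma(16 + 215, 11 + 32) = Gamma(231, 43).
Predictive mean over a 5-month window = T·E[λ|data] = 5·231/43 = 1155/43.

1155/43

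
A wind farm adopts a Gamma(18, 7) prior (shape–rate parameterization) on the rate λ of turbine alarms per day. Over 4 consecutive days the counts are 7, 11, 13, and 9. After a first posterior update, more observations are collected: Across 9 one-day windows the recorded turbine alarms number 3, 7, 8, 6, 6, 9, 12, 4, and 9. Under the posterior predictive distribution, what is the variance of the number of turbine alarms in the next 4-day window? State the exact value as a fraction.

732/25

Total count: 7 + 11 + 13 + 9 = 40.
Total exposure: 4 days.
After the first batch: Gamma(18 + 40, 7 + 4) = Gamma(58, 11).
Total count: 3 + 7 + 8 + 6 + 6 + 9 + 12 + 4 + 9 = 64.
Total exposure: 9 days.
After the second batch: Gamma(58 + 64, 11 + 9) = Gamma(122, 20).
The posterior predictive for a window of length T is Negative Binomial with variance T·α'·(β'+T)/β'² = 4·122·24/400 = 732/25.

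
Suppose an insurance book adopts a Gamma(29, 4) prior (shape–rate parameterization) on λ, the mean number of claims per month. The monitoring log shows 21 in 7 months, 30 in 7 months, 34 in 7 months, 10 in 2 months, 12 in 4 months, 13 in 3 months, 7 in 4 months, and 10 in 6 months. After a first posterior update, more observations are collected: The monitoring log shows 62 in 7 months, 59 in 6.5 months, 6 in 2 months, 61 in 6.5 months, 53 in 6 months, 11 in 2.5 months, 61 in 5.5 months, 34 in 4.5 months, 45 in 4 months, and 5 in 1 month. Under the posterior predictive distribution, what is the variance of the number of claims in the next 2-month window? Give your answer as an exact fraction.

412116/32041

Total count: 21 + 30 + 34 + 10 + 12 + 13 + 7 + 10 = 137.
Total exposure: 7 + 7 + 7 + 2 + 4 + 3 + 4 + 6 = 40 months.
After the first batch: Gamma(29 + 137, 4 + 40) = Gamma(166, 44).
Total count: 62 + 59 + 6 + 61 + 53 + 11 + 61 + 34 + 45 + 5 = 397.
Total exposure: 7 + 6.5 + 2 + 6.5 + 6 + 2.5 + 5.5 + 4.5 + 4 + 1 = 45.5 months.
After the second batch: Gamma(166 + 397, 44 + 45.5) = Gamma(563, 179/2).
The posterior predictive for a window of length T is Negative Binomial with variance T·α'·(β'+T)/β'² = 2·563·(183/2)/(32041/4) = 412116/32041.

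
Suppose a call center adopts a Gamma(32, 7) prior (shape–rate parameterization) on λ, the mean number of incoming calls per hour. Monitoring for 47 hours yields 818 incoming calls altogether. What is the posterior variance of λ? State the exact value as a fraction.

425/1458

Total count 818 over total exposure 47 hours.
Posterior: α' = 32 + 818 = 850, β' = 7 + 47 = 54.
Posterior variance = α'/β'² = 850/2916 = 425/1458.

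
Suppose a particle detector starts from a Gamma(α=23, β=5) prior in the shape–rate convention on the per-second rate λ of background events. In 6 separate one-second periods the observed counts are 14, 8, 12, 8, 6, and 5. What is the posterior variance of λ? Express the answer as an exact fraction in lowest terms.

76/121

Total count: 14 + 8 + 12 + 8 + 6 + 5 = 53.
Total exposure: 6 seconds.
Gamma(α, β) with Poisson data over total exposure Σt gives posterior Gamma(α+Σx, β+Σt) = Gamma(76, 11).
Posterior variance = α'/β'² = 76/121.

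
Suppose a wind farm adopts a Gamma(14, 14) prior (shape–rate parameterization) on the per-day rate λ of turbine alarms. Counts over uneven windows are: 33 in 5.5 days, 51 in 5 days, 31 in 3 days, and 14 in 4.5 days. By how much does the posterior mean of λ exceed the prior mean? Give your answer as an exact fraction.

111/32

Total count: 33 + 51 + 31 + 14 = 129.
Total exposure: 5.5 + 5 + 3 + 4.5 = 18 days.
By Gamma–Poisson conjugacy, the posterior is Gamma(α + Σx, β + Σt) = Gamma(14 + 129, 14 + 18) = Gamma(143, 32).
Posterior mean = 143/32 = 143/32; prior mean = 14/14 = 1. Difference = 143/32 − 1 = 111/32.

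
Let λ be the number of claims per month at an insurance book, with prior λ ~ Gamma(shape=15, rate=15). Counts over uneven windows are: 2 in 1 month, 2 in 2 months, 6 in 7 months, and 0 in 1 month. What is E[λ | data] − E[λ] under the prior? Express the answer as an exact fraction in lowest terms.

Total count: 2 + 2 + 6 + 0 = 10.
Total exposure: 1 + 2 + 7 + 1 = 11 months.
The Gamma prior is conjugate for the Poisson rate, so λ | data ~ Gamma(15+10, 15+11) = Gamma(25, 26).
Posterior mean = 25/26 = 25/26; prior mean = 15/15 = 1. Difference = 25/26 − 1 = -1/26.

-1/26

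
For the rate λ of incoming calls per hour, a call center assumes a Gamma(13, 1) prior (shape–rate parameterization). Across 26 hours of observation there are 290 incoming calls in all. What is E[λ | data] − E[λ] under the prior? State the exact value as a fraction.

Total count 290 over total exposure 26 hours.
Gamma(α, β) with Poisson data over total exposure Σt gives posterior Gamma(α+Σx, β+Σt) = Gamma(303, 27).
Posterior mean = 303/27 = 101/9; prior mean = 13/1 = 13. Difference = 101/9 − 13 = -16/9.

-16/9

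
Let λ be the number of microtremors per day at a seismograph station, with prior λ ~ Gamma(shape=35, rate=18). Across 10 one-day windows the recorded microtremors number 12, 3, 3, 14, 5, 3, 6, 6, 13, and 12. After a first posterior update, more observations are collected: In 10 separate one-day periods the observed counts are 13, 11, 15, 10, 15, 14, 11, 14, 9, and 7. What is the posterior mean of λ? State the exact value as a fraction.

Total count: 12 + 3 + 3 + 14 + 5 + 3 + 6 + 6 + 13 + 12 = 77.
Total exposure: 10 days.
After the first batch: Gamma(35 + 77, 18 + 10) = Gamma(112, 28).
Total count: 13 + 11 + 15 + 10 + 15 + 14 + 11 + 14 + 9 + 7 = 119.
Total exposure: 10 days.
After the second batch: Gamma(112 + 119, 28 + 10) = Gamma(231, 38).
Posterior mean = α'/β' = 231/38.

231/38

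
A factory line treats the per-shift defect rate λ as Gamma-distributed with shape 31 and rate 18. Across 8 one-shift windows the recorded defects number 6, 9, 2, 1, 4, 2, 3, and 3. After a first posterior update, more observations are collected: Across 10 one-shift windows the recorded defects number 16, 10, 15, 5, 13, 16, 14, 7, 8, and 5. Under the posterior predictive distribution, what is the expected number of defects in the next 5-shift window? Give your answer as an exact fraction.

425/18

Total count: 6 + 9 + 2 + 1 + 4 + 2 + 3 + 3 = 30.
Total exposure: 8 shifts.
After the first batch: Gamma(31 + 30, 18 + 8) = Gamma(61, 26).
Total count: 16 + 10 + 15 + 5 + 13 + 16 + 14 + 7 + 8 + 5 = 109.
Total exposure: 10 shifts.
After the second batch: Gamma(61 + 109, 26 + 10) = Gamma(170, 36).
Predictive mean over a 5-shift window = T·E[λ|data] = 5·170/36 = 425/18.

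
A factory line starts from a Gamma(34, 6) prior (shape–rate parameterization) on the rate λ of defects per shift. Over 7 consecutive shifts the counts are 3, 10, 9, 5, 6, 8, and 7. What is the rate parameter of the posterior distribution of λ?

Total count: 3 + 10 + 9 + 5 + 6 + 8 + 7 = 48.
Total exposure: 7 shifts.
Gamma(α, β) with Poisson data over total exposure Σt gives posterior Gamma(α+Σx, β+Σt) = Gamma(82, 13).

13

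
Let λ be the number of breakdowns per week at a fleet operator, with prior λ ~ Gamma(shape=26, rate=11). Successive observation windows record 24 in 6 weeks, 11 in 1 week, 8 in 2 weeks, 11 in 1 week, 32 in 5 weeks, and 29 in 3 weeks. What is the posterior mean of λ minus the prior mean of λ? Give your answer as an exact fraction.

Total count: 24 + 11 + 8 + 11 + 32 + 29 = 115.
Total exposure: 6 + 1 + 2 + 1 + 5 + 3 = 18 weeks.
Conjugate update: add total count to the shape and total exposure to the rate, giving Gamma(141, 29).
Posterior mean = 141/29 = 141/29; prior mean = 26/11 = 26/11. Difference = 141/29 − 26/11 = 797/319.

797/319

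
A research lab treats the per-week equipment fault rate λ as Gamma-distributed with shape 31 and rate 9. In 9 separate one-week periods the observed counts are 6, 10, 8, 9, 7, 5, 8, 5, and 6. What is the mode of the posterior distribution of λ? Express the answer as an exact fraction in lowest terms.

47/9

Total count: 6 + 10 + 8 + 9 + 7 + 5 + 8 + 5 + 6 = 64.
Total exposure: 9 weeks.
Conjugate update: add total count to the shape and total exposure to the rate, giving Gamma(95, 18).
Posterior mode = (α'−1)/β' = 94/18 = 47/9.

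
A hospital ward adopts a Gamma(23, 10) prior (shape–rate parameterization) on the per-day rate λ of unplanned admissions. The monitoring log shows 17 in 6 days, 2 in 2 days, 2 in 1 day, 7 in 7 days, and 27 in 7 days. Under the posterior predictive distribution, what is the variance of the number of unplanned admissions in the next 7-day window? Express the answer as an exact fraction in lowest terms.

Total count: 17 + 2 + 2 + 7 + 27 = 55.
Total exposure: 6 + 2 + 1 + 7 + 7 = 23 days.
Posterior: α' = 23 + 55 = 78, β' = 10 + 23 = 33.
The posterior predictive for a window of length T is Negative Binomial with variance T·α'·(β'+T)/β'² = 7·78·40/1089 = 7280/363.

7280/363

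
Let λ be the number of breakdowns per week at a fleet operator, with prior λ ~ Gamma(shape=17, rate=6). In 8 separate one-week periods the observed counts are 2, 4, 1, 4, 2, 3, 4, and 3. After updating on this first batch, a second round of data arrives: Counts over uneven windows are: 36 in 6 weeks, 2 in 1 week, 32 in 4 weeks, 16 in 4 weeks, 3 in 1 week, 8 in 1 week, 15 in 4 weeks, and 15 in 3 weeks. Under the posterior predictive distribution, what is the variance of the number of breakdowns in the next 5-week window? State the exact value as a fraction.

35905/1444

Total count: 2 + 4 + 1 + 4 + 2 + 3 + 4 + 3 = 23.
Total exposure: 8 weeks.
After the first batch: Gamma(17 + 23, 6 + 8) = Gamma(40, 14).
Total count: 36 + 2 + 32 + 16 + 3 + 8 + 15 + 15 = 127.
Total exposure: 6 + 1 + 4 + 4 + 1 + 1 + 4 + 3 = 24 weeks.
After the second batch: Gamma(40 + 127, 14 + 24) = Gamma(167, 38).
The posterior predictive for a window of length T is Negative Binomial with variance T·α'·(β'+T)/β'² = 5·167·43/1444 = 35905/1444.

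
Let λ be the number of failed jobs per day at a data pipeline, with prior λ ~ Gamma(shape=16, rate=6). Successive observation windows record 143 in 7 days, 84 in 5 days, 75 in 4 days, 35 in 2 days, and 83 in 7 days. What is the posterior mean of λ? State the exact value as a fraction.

436/31

Total count: 143 + 84 + 75 + 35 + 83 = 420.
Total exposure: 7 + 5 + 4 + 2 + 7 = 25 days.
Posterior: α' = 16 + 420 = 436, β' = 6 + 25 = 31.
Posterior mean = α'/β' = 436/31.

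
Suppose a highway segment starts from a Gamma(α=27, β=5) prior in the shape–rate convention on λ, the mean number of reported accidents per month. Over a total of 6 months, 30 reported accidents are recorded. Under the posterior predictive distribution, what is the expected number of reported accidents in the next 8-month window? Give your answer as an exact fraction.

456/11

Total count 30 over total exposure 6 months.
By Gamma–Poisson conjugacy, the posterior is Gamma(α + Σx, β + Σt) = Gamma(27 + 30, 5 + 6) = Gamma(57, 11).
Predictive mean over an 8-month window = T·E[λ|data] = 8·57/11 = 456/11.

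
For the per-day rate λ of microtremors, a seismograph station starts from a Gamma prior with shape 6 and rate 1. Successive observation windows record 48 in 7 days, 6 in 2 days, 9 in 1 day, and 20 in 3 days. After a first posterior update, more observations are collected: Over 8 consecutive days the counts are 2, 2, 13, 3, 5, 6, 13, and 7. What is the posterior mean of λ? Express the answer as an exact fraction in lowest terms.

Total count: 48 + 6 + 9 + 20 = 83.
Total exposure: 7 + 2 + 1 + 3 = 13 days.
After the first batch: Gamma(6 + 83, 1 + 13) = Gamma(89, 14).
Total count: 2 + 2 + 13 + 3 + 5 + 6 + 13 + 7 = 51.
Total exposure: 8 days.
After the second batch: Gamma(89 + 51, 14 + 8) = Gamma(140, 22).
Posterior mean = α'/β' = 140/22 = 70/11.

70/11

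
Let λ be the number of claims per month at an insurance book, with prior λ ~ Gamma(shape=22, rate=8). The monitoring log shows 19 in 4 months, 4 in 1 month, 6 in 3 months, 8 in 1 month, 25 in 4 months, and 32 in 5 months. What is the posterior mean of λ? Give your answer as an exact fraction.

58/13

Total count: 19 + 4 + 6 + 8 + 25 + 32 = 94.
Total exposure: 4 + 1 + 3 + 1 + 4 + 5 = 18 months.
Posterior: α' = 22 + 94 = 116, β' = 8 + 18 = 26.
Posterior mean = α'/β' = 116/26 = 58/13.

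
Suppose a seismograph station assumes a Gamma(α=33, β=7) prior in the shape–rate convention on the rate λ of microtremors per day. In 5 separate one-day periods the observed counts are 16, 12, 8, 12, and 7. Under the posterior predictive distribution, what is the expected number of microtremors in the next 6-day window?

44

Total count: 16 + 12 + 8 + 12 + 7 = 55.
Total exposure: 5 days.
Posterior: α' = 33 + 55 = 88, β' = 7 + 5 = 12.
Predictive mean over a 6-day window = T·E[λ|data] = 6·88/12 = 44.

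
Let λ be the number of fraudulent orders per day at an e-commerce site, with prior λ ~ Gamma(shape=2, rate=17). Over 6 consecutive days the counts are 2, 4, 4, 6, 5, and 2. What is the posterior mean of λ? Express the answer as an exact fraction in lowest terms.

Total count: 2 + 4 + 4 + 6 + 5 + 2 = 23.
Total exposure: 6 days.
By Gamma–Poisson conjugacy, the posterior is Gamma(α + Σx, β + Σt) = Gamma(2 + 23, 17 + 6) = Gamma(25, 23).
Posterior mean = α'/β' = 25/23.

25/23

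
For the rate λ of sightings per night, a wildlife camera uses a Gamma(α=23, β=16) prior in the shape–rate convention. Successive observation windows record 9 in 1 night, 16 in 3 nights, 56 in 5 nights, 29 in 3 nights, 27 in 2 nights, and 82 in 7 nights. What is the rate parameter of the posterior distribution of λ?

37

Total count: 9 + 16 + 56 + 29 + 27 + 82 = 219.
Total exposure: 1 + 3 + 5 + 3 + 2 + 7 = 21 nights.
Gamma(α, β) with Poisson data over total exposure Σt gives posterior Gamma(α+Σx, β+Σt) = Gamma(242, 37).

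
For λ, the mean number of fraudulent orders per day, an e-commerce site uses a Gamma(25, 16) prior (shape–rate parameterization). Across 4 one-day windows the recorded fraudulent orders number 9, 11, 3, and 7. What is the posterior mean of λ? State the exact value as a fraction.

11/4

Total count: 9 + 11 + 3 + 7 = 30.
Total exposure: 4 days.
Gamma(α, β) with Poisson data over total exposure Σt gives posterior Gamma(α+Σx, β+Σt) = Gamma(55, 20).
Posterior mean = α'/β' = 55/20 = 11/4.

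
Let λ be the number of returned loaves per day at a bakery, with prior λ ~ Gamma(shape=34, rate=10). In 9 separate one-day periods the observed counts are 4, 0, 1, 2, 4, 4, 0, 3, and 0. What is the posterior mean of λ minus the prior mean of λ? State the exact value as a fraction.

Total count: 4 + 0 + 1 + 2 + 4 + 4 + 0 + 3 + 0 = 18.
Total exposure: 9 days.
The Gamma prior is conjugate for the Poisson rate, so λ | data ~ Gamma(34+18, 10+9) = Gamma(52, 19).
Posterior mean = 52/19 = 52/19; prior mean = 34/10 = 17/5. Difference = 52/19 − 17/5 = -63/95.

-63/95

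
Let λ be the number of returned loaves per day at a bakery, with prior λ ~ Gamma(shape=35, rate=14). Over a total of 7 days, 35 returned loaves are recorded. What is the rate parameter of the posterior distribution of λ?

Total count 35 over total exposure 7 days.
Conjugate update: add total count to the shape and total exposure to the rate, giving Gamma(70, 21).

21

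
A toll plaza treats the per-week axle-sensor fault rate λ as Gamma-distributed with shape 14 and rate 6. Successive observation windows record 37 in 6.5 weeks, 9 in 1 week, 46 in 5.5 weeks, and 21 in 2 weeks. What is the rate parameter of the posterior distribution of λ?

Total count: 37 + 9 + 46 + 21 = 113.
Total exposure: 6.5 + 1 + 5.5 + 2 = 15 weeks.
Conjugate update: add total count to the shape and total exposure to the rate, giving Gamma(127, 21).

21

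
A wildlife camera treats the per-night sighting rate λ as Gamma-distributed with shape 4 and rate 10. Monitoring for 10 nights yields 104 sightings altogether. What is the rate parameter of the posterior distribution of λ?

20

Total count 104 over total exposure 10 nights.
Conjugate update: add total count to the shape and total exposure to the rate, giving Gamma(108, 20).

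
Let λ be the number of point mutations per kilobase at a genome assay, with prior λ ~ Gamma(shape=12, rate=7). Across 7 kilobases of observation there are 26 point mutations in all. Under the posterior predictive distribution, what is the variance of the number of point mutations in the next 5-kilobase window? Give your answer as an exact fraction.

Total count 26 over total exposure 7 kilobases.
Conjugate update: add total count to the shape and total exposure to the rate, giving Gamma(38, 14).
The posterior predictive for a window of length T is Negative Binomial with variance T·α'·(β'+T)/β'² = 5·38·19/196 = 1805/98.

1805/98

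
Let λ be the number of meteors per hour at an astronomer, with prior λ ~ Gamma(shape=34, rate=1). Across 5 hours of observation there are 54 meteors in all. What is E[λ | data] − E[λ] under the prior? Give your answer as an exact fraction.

-58/3

Total count 54 over total exposure 5 hours.
Conjugate update: add total count to the shape and total exposure to the rate, giving Gamma(88, 6).
Posterior mean = 88/6 = 44/3; prior mean = 34/1 = 34. Difference = 44/3 − 34 = -58/3.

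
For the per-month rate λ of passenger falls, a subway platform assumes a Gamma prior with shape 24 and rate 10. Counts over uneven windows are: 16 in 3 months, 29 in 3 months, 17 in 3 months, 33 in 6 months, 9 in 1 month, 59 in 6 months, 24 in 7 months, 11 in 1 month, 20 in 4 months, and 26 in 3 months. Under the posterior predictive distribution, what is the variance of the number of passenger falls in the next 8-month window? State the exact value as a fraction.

117920/2209

Total count: 16 + 29 + 17 + 33 + 9 + 59 + 24 + 11 + 20 + 26 = 244.
Total exposure: 3 + 3 + 3 + 6 + 1 + 6 + 7 + 1 + 4 + 3 = 37 months.
Conjugate update: add total count to the shape and total exposure to the rate, giving Gamma(268, 47).
The posterior predictive for a window of length T is Negative Binomial with variance T·α'·(β'+T)/β'² = 8·268·55/2209 = 117920/2209.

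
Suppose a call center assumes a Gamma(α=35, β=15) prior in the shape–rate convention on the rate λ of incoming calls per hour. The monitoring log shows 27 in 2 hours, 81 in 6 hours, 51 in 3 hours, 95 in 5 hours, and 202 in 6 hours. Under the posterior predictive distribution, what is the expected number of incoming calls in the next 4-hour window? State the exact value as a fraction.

1964/37

Total count: 27 + 81 + 51 + 95 + 202 = 456.
Total exposure: 2 + 6 + 3 + 5 + 6 = 22 hours.
Posterior: α' = 35 + 456 = 491, β' = 15 + 22 = 37.
Predictive mean over a 4-hour window = T·E[λ|data] = 4·491/37 = 1964/37.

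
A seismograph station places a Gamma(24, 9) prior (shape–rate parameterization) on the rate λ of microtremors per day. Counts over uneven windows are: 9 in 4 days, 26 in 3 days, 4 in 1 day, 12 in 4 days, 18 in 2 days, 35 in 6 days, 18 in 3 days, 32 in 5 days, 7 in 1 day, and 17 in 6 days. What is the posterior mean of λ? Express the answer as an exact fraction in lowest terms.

101/22

Total count: 9 + 26 + 4 + 12 + 18 + 35 + 18 + 32 + 7 + 17 = 178.
Total exposure: 4 + 3 + 1 + 4 + 2 + 6 + 3 + 5 + 1 + 6 = 35 days.
By Gamma–Poisson conjugacy, the posterior is Gamma(α + Σx, β + Σt) = Gamma(24 + 178, 9 + 35) = Gamma(202, 44).
Posterior mean = α'/β' = 202/44 = 101/22.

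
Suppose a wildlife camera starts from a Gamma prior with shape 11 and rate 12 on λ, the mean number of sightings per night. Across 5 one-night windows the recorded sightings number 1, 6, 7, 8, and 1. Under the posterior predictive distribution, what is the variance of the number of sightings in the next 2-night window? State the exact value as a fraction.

Total count: 1 + 6 + 7 + 8 + 1 = 23.
Total exposure: 5 nights.
By Gamma–Poisson conjugacy, the posterior is Gamma(α + Σx, β + Σt) = Gamma(11 + 23, 12 + 5) = Gamma(34, 17).
The posterior predictive for a window of length T is Negative Binomial with variance T·α'·(β'+T)/β'² = 2·34·19/289 = 76/17.

76/17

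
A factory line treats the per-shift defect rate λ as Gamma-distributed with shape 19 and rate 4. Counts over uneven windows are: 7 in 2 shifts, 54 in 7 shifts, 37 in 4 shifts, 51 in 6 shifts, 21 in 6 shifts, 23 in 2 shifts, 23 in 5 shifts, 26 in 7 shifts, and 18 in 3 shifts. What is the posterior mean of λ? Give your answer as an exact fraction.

279/46

Total count: 7 + 54 + 37 + 51 + 21 + 23 + 23 + 26 + 18 = 260.
Total exposure: 2 + 7 + 4 + 6 + 6 + 2 + 5 + 7 + 3 = 42 shifts.
Gamma(α, β) with Poisson data over total exposure Σt gives posterior Gamma(α+Σx, β+Σt) = Gamma(279, 46).
Posterior mean = α'/β' = 279/46.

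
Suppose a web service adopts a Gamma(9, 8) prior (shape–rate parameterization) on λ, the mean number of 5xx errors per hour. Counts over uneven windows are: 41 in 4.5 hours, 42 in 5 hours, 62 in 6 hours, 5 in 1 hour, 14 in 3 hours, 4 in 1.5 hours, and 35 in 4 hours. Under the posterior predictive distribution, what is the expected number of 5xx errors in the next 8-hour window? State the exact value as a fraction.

Total count: 41 + 42 + 62 + 5 + 14 + 4 + 35 = 203.
Total exposure: 4.5 + 5 + 6 + 1 + 3 + 1.5 + 4 = 25 hours.
Posterior: α' = 9 + 203 = 212, β' = 8 + 25 = 33.
Predictive mean over an 8-hour window = T·E[λ|data] = 8·212/33 = 1696/33.

1696/33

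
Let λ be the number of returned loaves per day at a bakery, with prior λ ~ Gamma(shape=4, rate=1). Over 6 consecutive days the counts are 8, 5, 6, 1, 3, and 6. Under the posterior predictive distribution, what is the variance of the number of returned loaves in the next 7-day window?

Total count: 8 + 5 + 6 + 1 + 3 + 6 = 29.
Total exposure: 6 days.
By Gamma–Poisson conjugacy, the posterior is Gamma(α + Σx, β + Σt) = Gamma(4 + 29, 1 + 6) = Gamma(33, 7).
The posterior predictive for a window of length T is Negative Binomial with variance T·α'·(β'+T)/β'² = 7·33·14/49 = 66.

66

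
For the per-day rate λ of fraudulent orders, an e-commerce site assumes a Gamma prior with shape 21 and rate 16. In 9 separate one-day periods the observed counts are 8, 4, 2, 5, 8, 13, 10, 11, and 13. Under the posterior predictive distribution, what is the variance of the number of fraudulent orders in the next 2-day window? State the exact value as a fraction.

Total count: 8 + 4 + 2 + 5 + 8 + 13 + 10 + 11 + 13 = 74.
Total exposure: 9 days.
Posterior: α' = 21 + 74 = 95, β' = 16 + 9 = 25.
The posterior predictive for a window of length T is Negative Binomial with variance T·α'·(β'+T)/β'² = 2·95·27/625 = 1026/125.

1026/125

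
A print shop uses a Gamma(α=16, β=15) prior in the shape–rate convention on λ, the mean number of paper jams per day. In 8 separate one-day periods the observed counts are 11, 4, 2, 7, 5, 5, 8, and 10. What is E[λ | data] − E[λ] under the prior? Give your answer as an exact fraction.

652/345

Total count: 11 + 4 + 2 + 7 + 5 + 5 + 8 + 10 = 52.
Total exposure: 8 days.
By Gamma–Poisson conjugacy, the posterior is Gamma(α + Σx, β + Σt) = Gamma(16 + 52, 15 + 8) = Gamma(68, 23).
Posterior mean = 68/23 = 68/23; prior mean = 16/15 = 16/15. Difference = 68/23 − 16/15 = 652/345.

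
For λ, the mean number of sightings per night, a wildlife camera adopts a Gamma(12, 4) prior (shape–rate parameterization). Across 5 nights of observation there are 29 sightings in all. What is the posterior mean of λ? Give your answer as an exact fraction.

Total count 29 over total exposure 5 nights.
Conjugate update: add total count to the shape and total exposure to the rate, giving Gamma(41, 9).
Posterior mean = α'/β' = 41/9.

41/9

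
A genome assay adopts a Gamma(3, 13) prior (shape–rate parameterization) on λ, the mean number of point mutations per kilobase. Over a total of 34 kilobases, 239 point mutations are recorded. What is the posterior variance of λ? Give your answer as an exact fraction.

242/2209

Total count 239 over total exposure 34 kilobases.
The Gamma prior is conjugate for the Poisson rate, so λ | data ~ Gamma(3+239, 13+34) = Gamma(242, 47).
Posterior variance = α'/β'² = 242/2209.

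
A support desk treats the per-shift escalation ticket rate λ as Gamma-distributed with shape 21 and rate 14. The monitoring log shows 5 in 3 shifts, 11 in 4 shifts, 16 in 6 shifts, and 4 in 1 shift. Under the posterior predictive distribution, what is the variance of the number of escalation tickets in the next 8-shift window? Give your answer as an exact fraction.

1026/49

Total count: 5 + 11 + 16 + 4 = 36.
Total exposure: 3 + 4 + 6 + 1 = 14 shifts.
The Gamma prior is conjugate for the Poisson rate, so λ | data ~ Gamma(21+36, 14+14) = Gamma(57, 28).
The posterior predictive for a window of length T is Negative Binomial with variance T·α'·(β'+T)/β'² = 8·57·36/784 = 1026/49.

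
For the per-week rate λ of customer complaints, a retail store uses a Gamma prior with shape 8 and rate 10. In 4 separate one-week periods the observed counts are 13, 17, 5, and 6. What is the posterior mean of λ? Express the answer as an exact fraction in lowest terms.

Total count: 13 + 17 + 5 + 6 = 41.
Total exposure: 4 weeks.
Conjugate update: add total count to the shape and total exposure to the rate, giving Gamma(49, 14).
Posterior mean = α'/β' = 49/14 = 7/2.

7/2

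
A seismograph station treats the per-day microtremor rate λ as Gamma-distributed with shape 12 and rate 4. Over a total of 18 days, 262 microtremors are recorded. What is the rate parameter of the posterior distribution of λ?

22

Total count 262 over total exposure 18 days.
By Gamma–Poisson conjugacy, the posterior is Gamma(α + Σx, β + Σt) = Gamma(12 + 262, 4 + 18) = Gamma(274, 22).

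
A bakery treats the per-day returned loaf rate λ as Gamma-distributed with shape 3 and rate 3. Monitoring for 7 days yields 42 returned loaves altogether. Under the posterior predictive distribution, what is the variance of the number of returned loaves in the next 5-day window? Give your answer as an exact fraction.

135/4

Total count 42 over total exposure 7 days.
By Gamma–Poisson conjugacy, the posterior is Gamma(α + Σx, β + Σt) = Gamma(3 + 42, 3 + 7) = Gamma(45, 10).
The posterior predictive for a window of length T is Negative Binomial with variance T·α'·(β'+T)/β'² = 5·45·15/100 = 135/4.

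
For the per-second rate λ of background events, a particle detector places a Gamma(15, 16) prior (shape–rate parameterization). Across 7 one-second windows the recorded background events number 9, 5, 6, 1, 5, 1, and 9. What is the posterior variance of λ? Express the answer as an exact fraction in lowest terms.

Total count: 9 + 5 + 6 + 1 + 5 + 1 + 9 = 36.
Total exposure: 7 seconds.
By Gamma–Poisson conjugacy, the posterior is Gamma(α + Σx, β + Σt) = Gamma(15 + 36, 16 + 7) = Gamma(51, 23).
Posterior variance = α'/β'² = 51/529.

51/529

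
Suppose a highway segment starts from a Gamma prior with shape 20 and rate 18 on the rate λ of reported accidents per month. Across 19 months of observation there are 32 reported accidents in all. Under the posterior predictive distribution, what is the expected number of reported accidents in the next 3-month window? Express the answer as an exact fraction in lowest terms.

Total count 32 over total exposure 19 months.
The Gamma prior is conjugate for the Poisson rate, so λ | data ~ Gamma(20+32, 18+19) = Gamma(52, 37).
Predictive mean over a 3-month window = T·E[λ|data] = 3·52/37 = 156/37.

156/37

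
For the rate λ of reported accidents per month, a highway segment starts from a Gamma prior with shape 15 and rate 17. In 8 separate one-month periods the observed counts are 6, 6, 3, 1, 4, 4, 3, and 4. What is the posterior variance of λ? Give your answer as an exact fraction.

Total count: 6 + 6 + 3 + 1 + 4 + 4 + 3 + 4 = 31.
Total exposure: 8 months.
Posterior: α' = 15 + 31 = 46, β' = 17 + 8 = 25.
Posterior variance = α'/β'² = 46/625.

46/625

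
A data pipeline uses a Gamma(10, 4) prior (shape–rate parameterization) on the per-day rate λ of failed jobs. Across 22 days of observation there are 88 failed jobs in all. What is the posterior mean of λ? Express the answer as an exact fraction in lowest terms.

Total count 88 over total exposure 22 days.
Gamma(α, β) with Poisson data over total exposure Σt gives posterior Gamma(α+Σx, β+Σt) = Gamma(98, 26).
Posterior mean = α'/β' = 98/26 = 49/13.

49/13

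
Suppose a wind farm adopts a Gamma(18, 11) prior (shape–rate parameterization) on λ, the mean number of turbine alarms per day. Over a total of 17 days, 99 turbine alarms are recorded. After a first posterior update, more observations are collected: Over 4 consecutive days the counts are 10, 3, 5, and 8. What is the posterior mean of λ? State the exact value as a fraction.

143/32

Total count 99 over total exposure 17 days.
After the first batch: Gamma(18 + 99, 11 + 17) = Gamma(117, 28).
Total count: 10 + 3 + 5 + 8 = 26.
Total exposure: 4 days.
After the second batch: Gamma(117 + 26, 28 + 4) = Gamma(143, 32).
Posterior mean = α'/β' = 143/32.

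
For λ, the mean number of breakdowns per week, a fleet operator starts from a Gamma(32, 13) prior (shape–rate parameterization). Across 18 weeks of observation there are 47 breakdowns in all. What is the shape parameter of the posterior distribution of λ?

Total count 47 over total exposure 18 weeks.
Conjugate update: add total count to the shape and total exposure to the rate, giving Gamma(79, 31).

79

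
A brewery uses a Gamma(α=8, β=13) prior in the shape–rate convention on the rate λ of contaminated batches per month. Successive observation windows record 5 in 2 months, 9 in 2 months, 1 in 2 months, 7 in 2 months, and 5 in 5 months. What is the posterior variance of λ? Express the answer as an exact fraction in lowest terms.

Total count: 5 + 9 + 1 + 7 + 5 = 27.
Total exposure: 2 + 2 + 2 + 2 + 5 = 13 months.
The Gamma prior is conjugate for the Poisson rate, so λ | data ~ Gamma(8+27, 13+13) = Gamma(35, 26).
Posterior variance = α'/β'² = 35/676.

35/676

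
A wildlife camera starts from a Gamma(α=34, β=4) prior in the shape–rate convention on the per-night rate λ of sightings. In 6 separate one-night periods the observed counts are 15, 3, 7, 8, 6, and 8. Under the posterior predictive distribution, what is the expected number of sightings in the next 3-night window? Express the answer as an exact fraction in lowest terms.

243/10

Total count: 15 + 3 + 7 + 8 + 6 + 8 = 47.
Total exposure: 6 nights.
By Gamma–Poisson conjugacy, the posterior is Gamma(α + Σx, β + Σt) = Gamma(34 + 47, 4 + 6) = Gamma(81, 10).
Predictive mean over a 3-night window = T·E[λ|data] = 3·81/10 = 243/10.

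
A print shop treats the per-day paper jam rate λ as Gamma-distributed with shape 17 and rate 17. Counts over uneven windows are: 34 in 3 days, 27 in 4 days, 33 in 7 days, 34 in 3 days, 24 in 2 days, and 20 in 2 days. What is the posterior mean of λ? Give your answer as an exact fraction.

189/38

Total count: 34 + 27 + 33 + 34 + 24 + 20 = 172.
Total exposure: 3 + 4 + 7 + 3 + 2 + 2 = 21 days.
The Gamma prior is conjugate for the Poisson rate, so λ | data ~ Gamma(17+172, 17+21) = Gamma(189, 38).
Posterior mean = α'/β' = 189/38.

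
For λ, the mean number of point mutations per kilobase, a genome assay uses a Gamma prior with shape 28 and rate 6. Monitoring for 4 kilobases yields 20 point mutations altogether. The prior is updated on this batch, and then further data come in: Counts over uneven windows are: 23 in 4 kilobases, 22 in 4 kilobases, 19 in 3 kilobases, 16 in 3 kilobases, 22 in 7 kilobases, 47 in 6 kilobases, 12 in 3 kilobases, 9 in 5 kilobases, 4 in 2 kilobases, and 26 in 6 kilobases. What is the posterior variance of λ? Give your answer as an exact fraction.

248/2809

Total count 20 over total exposure 4 kilobases.
After the first batch: Gamma(28 + 20, 6 + 4) = Gamma(48, 10).
Total count: 23 + 22 + 19 + 16 + 22 + 47 + 12 + 9 + 4 + 26 = 200.
Total exposure: 4 + 4 + 3 + 3 + 7 + 6 + 3 + 5 + 2 + 6 = 43 kilobases.
After the second batch: Gamma(48 + 200, 10 + 43) = Gamma(248, 53).
Posterior variance = α'/β'² = 248/2809.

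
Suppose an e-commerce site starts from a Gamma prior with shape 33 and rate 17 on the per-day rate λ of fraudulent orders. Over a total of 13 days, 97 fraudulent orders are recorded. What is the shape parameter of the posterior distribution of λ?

Total count 97 over total exposure 13 days.
Conjugate update: add total count to the shape and total exposure to the rate, giving Gamma(130, 30).

130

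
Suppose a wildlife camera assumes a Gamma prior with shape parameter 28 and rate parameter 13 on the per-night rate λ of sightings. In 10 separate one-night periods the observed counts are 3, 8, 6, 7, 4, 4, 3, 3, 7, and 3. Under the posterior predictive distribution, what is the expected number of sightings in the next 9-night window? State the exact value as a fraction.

684/23

Total count: 3 + 8 + 6 + 7 + 4 + 4 + 3 + 3 + 7 + 3 = 48.
Total exposure: 10 nights.
Posterior: α' = 28 + 48 = 76, β' = 13 + 10 = 23.
Predictive mean over a 9-night window = T·E[λ|data] = 9·76/23 = 684/23.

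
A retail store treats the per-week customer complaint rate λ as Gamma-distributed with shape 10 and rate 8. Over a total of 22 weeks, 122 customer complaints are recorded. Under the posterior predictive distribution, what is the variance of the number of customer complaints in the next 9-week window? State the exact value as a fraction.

Total count 122 over total exposure 22 weeks.
The Gamma prior is conjugate for the Poisson rate, so λ | data ~ Gamma(10+122, 8+22) = Gamma(132, 30).
The posterior predictive for a window of length T is Negative Binomial with variance T·α'·(β'+T)/β'² = 9·132·39/900 = 1287/25.

1287/25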